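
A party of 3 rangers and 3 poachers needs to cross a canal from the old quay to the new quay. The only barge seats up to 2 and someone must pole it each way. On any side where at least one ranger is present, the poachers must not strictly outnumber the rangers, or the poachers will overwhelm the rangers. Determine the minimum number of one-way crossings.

Counting alone: each trip to the new quay takes at most 2 across and each return brings at least 1 back, so after t trips out (and t−1 returns) at most 2t − (t−1) of the 6 are across; that first reaches 6 at t = 5, so at least 9 crossings are needed.
The safety rule pushes this higher. Following every safe sequence of crossings, the most of the 6 that can be at the new quay as the barge arrives there on crossing 9 is 5 — never all 6.
So no plan with fewer than 11 crossings exists, and this one achieves 11:
1. 2 poachers → the new quay.  (the old quay: 3R 1P; the new quay: 0R 2P)
2. 1 poacher ← the old quay.  (the old quay: 3R 2P; the new quay: 0R 1P)
3. 2 poachers → the new quay.  (the old quay: 3R 0P; the new quay: 0R 3P)
4. 1 poacher ← the old quay.  (the old quay: 3R 1P; the new quay: 0R 2P)
5. 2 rangers → the new quay.  (the old quay: 1R 1P; the new quay: 2R 2P)
6. 1 ranger and 1 poacher ← the old quay.  (the old quay: 2R 2P; the new quay: 1R 1P)
7. 2 rangers → the new quay.  (the old quay: 0R 2P; the new quay: 3R 1P)
8. 1 poacher ← the old quay.  (the old quay: 0R 3P; the new quay: 3R 0P)
9. 2 poachers → the new quay.  (the old quay: 0R 1P; the new quay: 3R 2P)
10. 1 poacher ← the old quay.  (the old quay: 0R 2P; the new quay: 3R 1P)
11. 2 poachers → the new quay.  (the old quay: 0R 0P; the new quay: 3R 3P)

11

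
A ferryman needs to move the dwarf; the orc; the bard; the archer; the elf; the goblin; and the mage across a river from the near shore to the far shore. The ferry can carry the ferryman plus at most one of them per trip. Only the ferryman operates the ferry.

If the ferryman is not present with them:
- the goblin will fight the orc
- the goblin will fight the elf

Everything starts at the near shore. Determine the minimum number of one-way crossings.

Counting alone: the ferryman can take at most 1 across per trip to the far shore, so moving all 7 needs at least 7 loaded trips out, with a return between consecutive ones — at least 13 crossings.
The safety rule pushes this higher. Following every safe sequence of crossings, the most of the 7 that can be at the far shore as the ferry arrives there on crossing 13 is 6 — never all 7.
So no plan with fewer than 15 crossings exists, and this one achieves 15:
1. Ferryman goes to the far shore with the goblin.
2. Ferryman goes back to the near shore alone.
3. Ferryman goes to the far shore with the dwarf.
4. Ferryman goes back to the near shore alone.
5. Ferryman goes to the far shore with the orc.
6. Ferryman goes back to the near shore with the goblin.
7. Ferryman goes to the far shore with the elf.
8. Ferryman goes back to the near shore alone.
9. Ferryman goes to the far shore with the bard.
10. Ferryman goes back to the near shore alone.
11. Ferryman goes to the far shore with the archer.
12. Ferryman goes back to the near shore alone.
13. Ferryman goes to the far shore with the mage.
14. Ferryman goes back to the near shore alone.
15. Ferryman goes to the far shore with the goblin.

15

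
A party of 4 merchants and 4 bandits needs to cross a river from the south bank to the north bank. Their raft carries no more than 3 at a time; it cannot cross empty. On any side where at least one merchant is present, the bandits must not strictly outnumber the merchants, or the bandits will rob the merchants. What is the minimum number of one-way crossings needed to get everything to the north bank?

Counting alone: each trip to the north bank takes at most 3 across and each return brings at least 1 back, so after t trips out (and t−1 returns) at most 3t − (t−1) of the 8 are across; that first reaches 8 at t = 4, so at least 7 crossings are needed.
The safety rule pushes this higher. Following every safe sequence of crossings, the most of the 8 that can be at the north bank as the raft arrives there on crossing 7 is 7 — never all 8.
So no plan with fewer than 9 crossings exists, and this one achieves 9:
1. 2 bandits → the north bank.  (the south bank: 4M 2B; the north bank: 0M 2B)
2. 1 bandit ← the south bank.  (the south bank: 4M 3B; the north bank: 0M 1B)
3. 3 bandits → the north bank.  (the south bank: 4M 0B; the north bank: 0M 4B)
4. 1 bandit ← the south bank.  (the south bank: 4M 1B; the north bank: 0M 3B)
5. 3 merchants → the north bank.  (the south bank: 1M 1B; the north bank: 3M 3B)
6. 1 merchant and 1 bandit ← the south bank.  (the south bank: 2M 2B; the north bank: 2M 2B)
7. 2 merchants → the north bank.  (the south bank: 0M 2B; the north bank: 4M 2B)
8. 1 bandit ← the south bank.  (the south bank: 0M 3B; the north bank: 4M 1B)
9. 3 bandits → the north bank.  (the south bank: 0M 0B; the north bank: 4M 4B)

9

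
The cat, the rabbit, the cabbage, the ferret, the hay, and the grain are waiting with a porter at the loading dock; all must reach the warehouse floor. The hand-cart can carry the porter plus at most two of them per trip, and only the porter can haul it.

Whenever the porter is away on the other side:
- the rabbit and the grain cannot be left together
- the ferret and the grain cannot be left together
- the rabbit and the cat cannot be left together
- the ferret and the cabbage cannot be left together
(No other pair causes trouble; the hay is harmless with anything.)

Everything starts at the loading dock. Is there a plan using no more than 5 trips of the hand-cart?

Counting alone: the porter can take at most 2 across per trip to the warehouse floor, so moving all 6 needs at least 3 loaded trips out, with a return between consecutive ones — at least 5 crossings.
The safety rule pushes this higher. Following every safe sequence of crossings, the most of the 6 that can be at the warehouse floor as the hand-cart arrives there on crossing 5 is 5 — never all 6.
So the move cannot be finished within 5 crossings. (The shortest complete plan takes 7:)
1. Porter goes to the warehouse floor with the ferret and the rabbit.  [the loading dock: the cabbage, the cat, the grain, the hay | the warehouse floor: the ferret, the rabbit]
2. Porter goes back to the loading dock alone.  [the loading dock: the cabbage, the cat, the grain, the hay | the warehouse floor: the ferret, the rabbit]
3. Porter goes to the warehouse floor with the cabbage and the cat.  [the loading dock: the grain, the hay | the warehouse floor: the cabbage, the cat, the ferret, the rabbit]
4. Porter goes back to the loading dock with the ferret and the rabbit.  [the loading dock: the ferret, the grain, the hay, the rabbit | the warehouse floor: the cabbage, the cat]
5. Porter goes to the warehouse floor with the grain and the hay.  [the loading dock: the ferret, the rabbit | the warehouse floor: the cabbage, the cat, the grain, the hay]
6. Porter goes back to the loading dock alone.  [the loading dock: the ferret, the rabbit | the warehouse floor: the cabbage, the cat, the grain, the hay]
7. Porter goes to the warehouse floor with the ferret and the rabbit.  [the loading dock: — | the warehouse floor: the cabbage, the cat, the ferret, the grain, the hay, the rabbit]

No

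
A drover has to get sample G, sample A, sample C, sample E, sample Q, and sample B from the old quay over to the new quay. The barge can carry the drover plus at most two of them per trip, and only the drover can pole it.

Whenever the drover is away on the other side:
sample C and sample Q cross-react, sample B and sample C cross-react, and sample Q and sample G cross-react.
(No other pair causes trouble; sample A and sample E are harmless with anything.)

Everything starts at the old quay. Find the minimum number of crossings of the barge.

5

Counting alone: the drover can take at most 2 across per trip to the new quay, so moving all 6 needs at least 3 loaded trips out, with a return between consecutive ones — at least 5 crossings.
The plan below uses exactly 5 crossings, so it is optimal:
1. Drover goes to the new quay with sample C and sample G.
2. Drover goes back to the old quay alone.
3. Drover goes to the new quay with sample A and sample E.
4. Drover goes back to the old quay alone.
5. Drover goes to the new quay with sample B and sample Q.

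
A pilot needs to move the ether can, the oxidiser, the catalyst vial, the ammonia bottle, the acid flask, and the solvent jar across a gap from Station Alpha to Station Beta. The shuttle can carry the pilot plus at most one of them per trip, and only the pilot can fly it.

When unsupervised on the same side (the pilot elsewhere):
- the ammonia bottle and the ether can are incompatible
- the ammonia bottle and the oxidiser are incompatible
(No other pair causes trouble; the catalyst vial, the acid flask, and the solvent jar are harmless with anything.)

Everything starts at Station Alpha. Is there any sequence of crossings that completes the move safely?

1. Pilot goes to Station Beta with the ammonia bottle.
2. Pilot goes back to Station Alpha alone.
3. Pilot goes to Station Beta with the ether can.
4. Pilot goes back to Station Alpha with the ammonia bottle.
5. Pilot goes to Station Beta with the oxidiser.
6. Pilot goes back to Station Alpha alone.
7. Pilot goes to Station Beta with the catalyst vial.
8. Pilot goes back to Station Alpha alone.
9. Pilot goes to Station Beta with the acid flask.
10. Pilot goes back to Station Alpha alone.
11. Pilot goes to Station Beta with the solvent jar.
12. Pilot goes back to Station Alpha alone.
13. Pilot goes to Station Beta with the ammonia bottle.

Yes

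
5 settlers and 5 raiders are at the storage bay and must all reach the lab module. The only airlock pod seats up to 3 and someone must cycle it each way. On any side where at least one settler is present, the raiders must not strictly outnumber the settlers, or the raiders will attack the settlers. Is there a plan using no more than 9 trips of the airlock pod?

Counting alone: each trip to the lab module takes at most 3 across and each return brings at least 1 back, so after t trips out (and t−1 returns) at most 3t − (t−1) of the 10 are across; that first reaches 10 at t = 5, so at least 9 crossings are needed.
The safety rule pushes this higher. Following every safe sequence of crossings, the most of the 10 that can be at the lab module as the airlock pod arrives there on crossing 9 is 9 — never all 10.
So the move cannot be finished within 9 crossings. (The shortest complete plan takes 11:)
1. 2 raiders → the lab module.  (the storage bay: 5S 3R; the lab module: 0S 2R)
2. 1 raider ← the storage bay.  (the storage bay: 5S 4R; the lab module: 0S 1R)
3. 3 raiders → the lab module.  (the storage bay: 5S 1R; the lab module: 0S 4R)
4. 1 raider ← the storage bay.  (the storage bay: 5S 2R; the lab module: 0S 3R)
5. 3 settlers → the lab module.  (the storage bay: 2S 2R; the lab module: 3S 3R)
6. 1 settler and 1 raider ← the storage bay.  (the storage bay: 3S 3R; the lab module: 2S 2R)
7. 3 settlers → the lab module.  (the storage bay: 0S 3R; the lab module: 5S 2R)
8. 1 raider ← the storage bay.  (the storage bay: 0S 4R; the lab module: 5S 1R)
9. 2 raiders → the lab module.  (the storage bay: 0S 2R; the lab module: 5S 3R)
10. 1 raider ← the storage bay.  (the storage bay: 0S 3R; the lab module: 5S 2R)
11. 3 raiders → the lab module.  (the storage bay: 0S 0R; the lab module: 5S 5R)

No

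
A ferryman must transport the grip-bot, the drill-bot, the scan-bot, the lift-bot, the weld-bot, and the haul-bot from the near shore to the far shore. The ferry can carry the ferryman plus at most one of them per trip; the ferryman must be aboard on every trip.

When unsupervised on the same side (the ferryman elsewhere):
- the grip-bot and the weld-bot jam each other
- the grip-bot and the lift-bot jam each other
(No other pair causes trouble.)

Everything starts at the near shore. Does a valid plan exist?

Yes

1. Ferryman goes to the far shore with the grip-bot.  [the near shore: the drill-bot, the haul-bot, the lift-bot, the scan-bot, the weld-bot | the far shore: the grip-bot]
2. Ferryman goes back to the near shore alone.  [the near shore: the drill-bot, the haul-bot, the lift-bot, the scan-bot, the weld-bot | the far shore: the grip-bot]
3. Ferryman goes to the far shore with the drill-bot.  [the near shore: the haul-bot, the lift-bot, the scan-bot, the weld-bot | the far shore: the drill-bot, the grip-bot]
4. Ferryman goes back to the near shore alone.  [the near shore: the haul-bot, the lift-bot, the scan-bot, the weld-bot | the far shore: the drill-bot, the grip-bot]
5. Ferryman goes to the far shore with the scan-bot.  [the near shore: the haul-bot, the lift-bot, the weld-bot | the far shore: the drill-bot, the grip-bot, the scan-bot]
6. Ferryman goes back to the near shore alone.  [the near shore: the haul-bot, the lift-bot, the weld-bot | the far shore: the drill-bot, the grip-bot, the scan-bot]
7. Ferryman goes to the far shore with the lift-bot.  [the near shore: the haul-bot, the weld-bot | the far shore: the drill-bot, the grip-bot, the lift-bot, the scan-bot]
8. Ferryman goes back to the near shore with the grip-bot.  [the near shore: the grip-bot, the haul-bot, the weld-bot | the far shore: the drill-bot, the lift-bot, the scan-bot]
9. Ferryman goes to the far shore with the weld-bot.  [the near shore: the grip-bot, the haul-bot | the far shore: the drill-bot, the lift-bot, the scan-bot, the weld-bot]
10. Ferryman goes back to the near shore alone.  [the near shore: the grip-bot, the haul-bot | the far shore: the drill-bot, the lift-bot, the scan-bot, the weld-bot]
11. Ferryman goes to the far shore with the haul-bot.  [the near shore: the grip-bot | the far shore: the drill-bot, the haul-bot, the lift-bot, the scan-bot, the weld-bot]
12. Ferryman goes back to the near shore alone.  [the near shore: the grip-bot | the far shore: the drill-bot, the haul-bot, the lift-bot, the scan-bot, the weld-bot]
13. Ferryman goes to the far shore with the grip-bot.  [the near shore: — | the far shore: the drill-bot, the grip-bot, the haul-bot, the lift-bot, the scan-bot, the weld-bot]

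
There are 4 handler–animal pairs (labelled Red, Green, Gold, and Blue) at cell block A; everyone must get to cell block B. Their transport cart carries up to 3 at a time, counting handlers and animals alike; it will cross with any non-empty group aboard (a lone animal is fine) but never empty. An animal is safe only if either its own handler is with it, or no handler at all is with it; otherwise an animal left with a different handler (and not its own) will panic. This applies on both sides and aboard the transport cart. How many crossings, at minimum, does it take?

9

Counting alone: each trip to cell block B takes at most 3 across and each return brings at least 1 back, so after t trips out (and t−1 returns) at most 3t − (t−1) of the 8 are across; that first reaches 8 at t = 4, so at least 7 crossings are needed.
The safety rule pushes this higher. Following every safe sequence of crossings, the most of the 8 that can be at cell block B as the transport cart arrives there on crossing 7 is 7 — never all 8.
So no plan with fewer than 9 crossings exists, and this one achieves 9:
1. animal Red and handler Red cross → cell block B.
2. handler Red crosses ← cell block A.
3. animal Green, handler Green, and handler Red cross → cell block B.
4. animal Red and handler Red cross ← cell block A.
5. handler Blue, handler Gold, and handler Red cross → cell block B.
6. animal Green crosses ← cell block A.
7. animal Green and animal Red cross → cell block B.
8. animal Red crosses ← cell block A.
9. animal Blue, animal Gold, and animal Red cross → cell block B.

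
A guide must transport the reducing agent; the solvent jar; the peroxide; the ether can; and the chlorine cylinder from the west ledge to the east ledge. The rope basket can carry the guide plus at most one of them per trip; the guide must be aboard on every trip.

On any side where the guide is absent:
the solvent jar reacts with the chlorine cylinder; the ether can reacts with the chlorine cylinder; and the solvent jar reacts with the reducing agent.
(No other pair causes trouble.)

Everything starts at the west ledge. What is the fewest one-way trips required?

Whatever the first load, the items left behind include a forbidden pair without the guide. No opening move is safe, so no plan exists.

impossible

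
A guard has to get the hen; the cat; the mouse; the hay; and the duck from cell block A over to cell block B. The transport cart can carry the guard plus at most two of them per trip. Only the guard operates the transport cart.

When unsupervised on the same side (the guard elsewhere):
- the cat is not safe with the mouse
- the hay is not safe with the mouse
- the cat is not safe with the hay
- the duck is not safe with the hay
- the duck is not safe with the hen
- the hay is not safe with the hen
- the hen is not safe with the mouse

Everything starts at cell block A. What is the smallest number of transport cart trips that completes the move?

Whatever the first load, the items left behind include a forbidden pair without the guard. No opening move is safe, so no plan exists.

impossible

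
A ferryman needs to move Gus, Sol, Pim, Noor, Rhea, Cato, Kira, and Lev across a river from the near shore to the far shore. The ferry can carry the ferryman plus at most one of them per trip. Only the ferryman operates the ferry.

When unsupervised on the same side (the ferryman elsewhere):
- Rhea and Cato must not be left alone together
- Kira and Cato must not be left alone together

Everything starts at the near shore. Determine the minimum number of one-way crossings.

Counting alone: the ferryman can take at most 1 across per trip to the far shore, so moving all 8 needs at least 8 loaded trips out, with a return between consecutive ones — at least 15 crossings.
The safety rule pushes this higher. Following every safe sequence of crossings, the most of the 8 that can be at the far shore as the ferry arrives there on crossing 15 is 7 — never all 8.
So no plan with fewer than 17 crossings exists, and this one achieves 17:
1. Ferryman goes to the far shore with Cato.  [the near shore: Gus, Kira, Lev, Noor, Pim, Rhea, Sol | the far shore: Cato]
2. Ferryman goes back to the near shore alone.  [the near shore: Gus, Kira, Lev, Noor, Pim, Rhea, Sol | the far shore: Cato]
3. Ferryman goes to the far shore with Gus.  [the near shore: Kira, Lev, Noor, Pim, Rhea, Sol | the far shore: Cato, Gus]
4. Ferryman goes back to the near shore alone.  [the near shore: Kira, Lev, Noor, Pim, Rhea, Sol | the far shore: Cato, Gus]
5. Ferryman goes to the far shore with Sol.  [the near shore: Kira, Lev, Noor, Pim, Rhea | the far shore: Cato, Gus, Sol]
6. Ferryman goes back to the near shore alone.  [the near shore: Kira, Lev, Noor, Pim, Rhea | the far shore: Cato, Gus, Sol]
7. Ferryman goes to the far shore with Pim.  [the near shore: Kira, Lev, Noor, Rhea | the far shore: Cato, Gus, Pim, Sol]
8. Ferryman goes back to the near shore alone.  [the near shore: Kira, Lev, Noor, Rhea | the far shore: Cato, Gus, Pim, Sol]
9. Ferryman goes to the far shore with Noor.  [the near shore: Kira, Lev, Rhea | the far shore: Cato, Gus, Noor, Pim, Sol]
10. Ferryman goes back to the near shore alone.  [the near shore: Kira, Lev, Rhea | the far shore: Cato, Gus, Noor, Pim, Sol]
11. Ferryman goes to the far shore with Rhea.  [the near shore: Kira, Lev | the far shore: Cato, Gus, Noor, Pim, Rhea, Sol]
12. Ferryman goes back to the near shore with Cato.  [the near shore: Cato, Kira, Lev | the far shore: Gus, Noor, Pim, Rhea, Sol]
13. Ferryman goes to the far shore with Kira.  [the near shore: Cato, Lev | the far shore: Gus, Kira, Noor, Pim, Rhea, Sol]
14. Ferryman goes back to the near shore alone.  [the near shore: Cato, Lev | the far shore: Gus, Kira, Noor, Pim, Rhea, Sol]
15. Ferryman goes to the far shore with Lev.  [the near shore: Cato | the far shore: Gus, Kira, Lev, Noor, Pim, Rhea, Sol]
16. Ferryman goes back to the near shore alone.  [the near shore: Cato | the far shore: Gus, Kira, Lev, Noor, Pim, Rhea, Sol]
17. Ferryman goes to the far shore with Cato.  [the near shore: — | the far shore: Cato, Gus, Kira, Lev, Noor, Pim, Rhea, Sol]

17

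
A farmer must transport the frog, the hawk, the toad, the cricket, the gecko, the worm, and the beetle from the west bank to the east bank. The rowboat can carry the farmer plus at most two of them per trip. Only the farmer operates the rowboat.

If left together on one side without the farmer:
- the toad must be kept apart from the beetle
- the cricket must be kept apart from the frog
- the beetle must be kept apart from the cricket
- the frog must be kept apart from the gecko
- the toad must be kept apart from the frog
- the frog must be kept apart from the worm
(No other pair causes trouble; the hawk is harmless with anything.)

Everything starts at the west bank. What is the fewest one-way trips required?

9

Counting alone: the farmer can take at most 2 across per trip to the east bank, so moving all 7 needs at least 4 loaded trips out, with a return between consecutive ones — at least 7 crossings.
The safety rule pushes this higher. Following every safe sequence of crossings, the most of the 7 that can be at the east bank as the rowboat arrives there on crossing 7 is 6 — never all 7.
So no plan with fewer than 9 crossings exists, and this one achieves 9:
1. Farmer goes to the east bank with the beetle and the frog.  [the west bank: the cricket, the gecko, the hawk, the toad, the worm | the east bank: the beetle, the frog]
2. Farmer goes back to the west bank alone.  [the west bank: the cricket, the gecko, the hawk, the toad, the worm | the east bank: the beetle, the frog]
3. Farmer goes to the east bank with the hawk.  [the west bank: the cricket, the gecko, the toad, the worm | the east bank: the beetle, the frog, the hawk]
4. Farmer goes back to the west bank alone.  [the west bank: the cricket, the gecko, the toad, the worm | the east bank: the beetle, the frog, the hawk]
5. Farmer goes to the east bank with the cricket and the toad.  [the west bank: the gecko, the worm | the east bank: the beetle, the cricket, the frog, the hawk, the toad]
6. Farmer goes back to the west bank with the beetle and the frog.  [the west bank: the beetle, the frog, the gecko, the worm | the east bank: the cricket, the hawk, the toad]
7. Farmer goes to the east bank with the gecko and the worm.  [the west bank: the beetle, the frog | the east bank: the cricket, the gecko, the hawk, the toad, the worm]
8. Farmer goes back to the west bank alone.  [the west bank: the beetle, the frog | the east bank: the cricket, the gecko, the hawk, the toad, the worm]
9. Farmer goes to the east bank with the beetle and the frog.  [the west bank: — | the east bank: the beetle, the cricket, the frog, the gecko, the hawk, the toad, the worm]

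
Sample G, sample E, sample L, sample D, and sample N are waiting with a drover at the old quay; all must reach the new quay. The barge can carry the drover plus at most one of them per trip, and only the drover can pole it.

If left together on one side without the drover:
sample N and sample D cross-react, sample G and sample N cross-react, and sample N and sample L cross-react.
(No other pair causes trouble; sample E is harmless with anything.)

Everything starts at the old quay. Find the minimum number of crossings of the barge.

Following every safe sequence of crossings from the start, the most of the 5 that can be at the new quay as the barge arrives there on crossings 1, 3, 5 is 1, 2, 3 respectively; the best ever achieved is 3 of 5.
From crossing 7 on, no configuration arises that was not already reachable earlier: only 18 distinct safe configurations (who is on which side, and where the barge is) can ever be reached, none of them has everyone across, and every continuation just revisits them. So no valid plan exists.

impossible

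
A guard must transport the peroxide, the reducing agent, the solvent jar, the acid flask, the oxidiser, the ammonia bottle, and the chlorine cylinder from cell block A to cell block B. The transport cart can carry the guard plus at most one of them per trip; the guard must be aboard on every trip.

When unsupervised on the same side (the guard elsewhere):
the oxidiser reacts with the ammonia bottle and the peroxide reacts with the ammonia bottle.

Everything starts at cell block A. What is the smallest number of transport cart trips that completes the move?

Counting alone: the guard can take at most 1 across per trip to cell block B, so moving all 7 needs at least 7 loaded trips out, with a return between consecutive ones — at least 13 crossings.
The safety rule pushes this higher. Following every safe sequence of crossings, the most of the 7 that can be at cell block B as the transport cart arrives there on crossing 13 is 6 — never all 7.
So no plan with fewer than 15 crossings exists, and this one achieves 15:
1. Guard goes to cell block B with the ammonia bottle.
2. Guard goes back to cell block A alone.
3. Guard goes to cell block B with the peroxide.
4. Guard goes back to cell block A with the ammonia bottle.
5. Guard goes to cell block B with the oxidiser.
6. Guard goes back to cell block A alone.
7. Guard goes to cell block B with the reducing agent.
8. Guard goes back to cell block A alone.
9. Guard goes to cell block B with the solvent jar.
10. Guard goes back to cell block A alone.
11. Guard goes to cell block B with the acid flask.
12. Guard goes back to cell block A alone.
13. Guard goes to cell block B with the chlorine cylinder.
14. Guard goes back to cell block A alone.
15. Guard goes to cell block B with the ammonia bottle.

15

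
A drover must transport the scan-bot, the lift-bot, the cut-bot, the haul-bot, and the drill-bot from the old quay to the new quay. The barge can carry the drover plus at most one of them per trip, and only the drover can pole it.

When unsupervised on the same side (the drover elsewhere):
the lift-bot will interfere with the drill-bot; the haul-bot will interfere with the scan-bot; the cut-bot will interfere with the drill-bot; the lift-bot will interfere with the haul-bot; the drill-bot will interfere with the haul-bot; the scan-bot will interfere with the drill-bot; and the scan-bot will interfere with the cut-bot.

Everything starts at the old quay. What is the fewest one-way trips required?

Whatever the first load, the items left behind include a forbidden pair without the drover. No opening move is safe, so no plan exists.

impossible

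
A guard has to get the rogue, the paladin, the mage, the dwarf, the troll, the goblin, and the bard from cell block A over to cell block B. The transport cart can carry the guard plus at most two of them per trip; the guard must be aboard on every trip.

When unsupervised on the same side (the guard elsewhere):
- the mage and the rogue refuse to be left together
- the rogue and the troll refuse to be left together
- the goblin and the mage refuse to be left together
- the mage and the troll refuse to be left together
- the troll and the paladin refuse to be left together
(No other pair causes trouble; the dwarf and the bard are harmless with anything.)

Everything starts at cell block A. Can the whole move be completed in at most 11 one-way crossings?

Yes — this plan uses 11 crossings (≤ 11):
1. Guard goes to cell block B with the mage and the troll.
2. Guard goes back to cell block A with the mage.
3. Guard goes to cell block B with the goblin and the rogue.
4. Guard goes back to cell block A with the rogue.
5. Guard goes to cell block B with the paladin and the rogue.
6. Guard goes back to cell block A with the troll.
7. Guard goes to cell block B with the dwarf and the mage.
8. Guard goes back to cell block A with the mage.
9. Guard goes to cell block B with the bard and the mage.
10. Guard goes back to cell block A with the mage.
11. Guard goes to cell block B with the mage and the troll.

Yes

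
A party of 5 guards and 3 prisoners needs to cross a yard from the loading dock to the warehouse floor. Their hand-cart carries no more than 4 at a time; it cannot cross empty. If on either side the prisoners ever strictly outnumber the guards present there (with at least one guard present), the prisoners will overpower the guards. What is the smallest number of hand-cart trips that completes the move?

5

Counting alone: each trip to the warehouse floor takes at most 4 across and each return brings at least 1 back, so after t trips out (and t−1 returns) at most 4t − (t−1) of the 8 are across; that first reaches 8 at t = 3, so at least 5 crossings are needed.
The plan below uses exactly 5 crossings, so it is optimal:
1. 2 prisoners → the warehouse floor.  (the loading dock: 5G 1P; the warehouse floor: 0G 2P)
2. 1 prisoner ← the loading dock.  (the loading dock: 5G 2P; the warehouse floor: 0G 1P)
3. 3 guards and 1 prisoner → the warehouse floor.  (the loading dock: 2G 1P; the warehouse floor: 3G 2P)
4. 1 prisoner ← the loading dock.  (the loading dock: 2G 2P; the warehouse floor: 3G 1P)
5. 2 guards and 2 prisoners → the warehouse floor.  (the loading dock: 0G 0P; the warehouse floor: 5G 3P)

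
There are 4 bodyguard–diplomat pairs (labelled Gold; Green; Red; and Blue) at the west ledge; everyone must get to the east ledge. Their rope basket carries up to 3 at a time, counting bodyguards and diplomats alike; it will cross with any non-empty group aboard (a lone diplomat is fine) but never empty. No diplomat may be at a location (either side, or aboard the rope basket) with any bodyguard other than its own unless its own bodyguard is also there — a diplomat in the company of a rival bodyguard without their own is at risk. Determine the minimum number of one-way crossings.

9

Counting alone: each trip to the east ledge takes at most 3 across and each return brings at least 1 back, so after t trips out (and t−1 returns) at most 3t − (t−1) of the 8 are across; that first reaches 8 at t = 4, so at least 7 crossings are needed.
The safety rule pushes this higher. Following every safe sequence of crossings, the most of the 8 that can be at the east ledge as the rope basket arrives there on crossing 7 is 7 — never all 8.
So no plan with fewer than 9 crossings exists, and this one achieves 9:
1. bodyguard Gold and diplomat Gold cross → the east ledge.
2. bodyguard Gold crosses ← the west ledge.
3. bodyguard Gold, bodyguard Green, and diplomat Green cross → the east ledge.
4. bodyguard Gold and diplomat Gold cross ← the west ledge.
5. bodyguard Blue, bodyguard Gold, and bodyguard Red cross → the east ledge.
6. diplomat Green crosses ← the west ledge.
7. diplomat Gold and diplomat Green cross → the east ledge.
8. diplomat Gold crosses ← the west ledge.
9. diplomat Blue, diplomat Gold, and diplomat Red cross → the east ledge.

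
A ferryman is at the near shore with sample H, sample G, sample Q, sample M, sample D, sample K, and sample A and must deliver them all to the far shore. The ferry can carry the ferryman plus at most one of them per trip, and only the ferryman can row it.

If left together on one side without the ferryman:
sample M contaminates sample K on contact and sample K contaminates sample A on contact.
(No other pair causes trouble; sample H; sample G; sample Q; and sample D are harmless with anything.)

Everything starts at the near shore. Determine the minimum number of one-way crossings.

Counting alone: the ferryman can take at most 1 across per trip to the far shore, so moving all 7 needs at least 7 loaded trips out, with a return between consecutive ones — at least 13 crossings.
The safety rule pushes this higher. Following every safe sequence of crossings, the most of the 7 that can be at the far shore as the ferry arrives there on crossing 13 is 6 — never all 7.
So no plan with fewer than 15 crossings exists, and this one achieves 15:
1. Ferryman goes to the far shore with sample K.  [the near shore: sample A, sample D, sample G, sample H, sample M, sample Q | the far shore: sample K]
2. Ferryman goes back to the near shore alone.  [the near shore: sample A, sample D, sample G, sample H, sample M, sample Q | the far shore: sample K]
3. Ferryman goes to the far shore with sample H.  [the near shore: sample A, sample D, sample G, sample M, sample Q | the far shore: sample H, sample K]
4. Ferryman goes back to the near shore alone.  [the near shore: sample A, sample D, sample G, sample M, sample Q | the far shore: sample H, sample K]
5. Ferryman goes to the far shore with sample G.  [the near shore: sample A, sample D, sample M, sample Q | the far shore: sample G, sample H, sample K]
6. Ferryman goes back to the near shore alone.  [the near shore: sample A, sample D, sample M, sample Q | the far shore: sample G, sample H, sample K]
7. Ferryman goes to the far shore with sample Q.  [the near shore: sample A, sample D, sample M | the far shore: sample G, sample H, sample K, sample Q]
8. Ferryman goes back to the near shore alone.  [the near shore: sample A, sample D, sample M | the far shore: sample G, sample H, sample K, sample Q]
9. Ferryman goes to the far shore with sample M.  [the near shore: sample A, sample D | the far shore: sample G, sample H, sample K, sample M, sample Q]
10. Ferryman goes back to the near shore with sample K.  [the near shore: sample A, sample D, sample K | the far shore: sample G, sample H, sample M, sample Q]
11. Ferryman goes to the far shore with sample A.  [the near shore: sample D, sample K | the far shore: sample A, sample G, sample H, sample M, sample Q]
12. Ferryman goes back to the near shore alone.  [the near shore: sample D, sample K | the far shore: sample A, sample G, sample H, sample M, sample Q]
13. Ferryman goes to the far shore with sample D.  [the near shore: sample K | the far shore: sample A, sample D, sample G, sample H, sample M, sample Q]
14. Ferryman goes back to the near shore alone.  [the near shore: sample K | the far shore: sample A, sample D, sample G, sample H, sample M, sample Q]
15. Ferryman goes to the far shore with sample K.  [the near shore: — | the far shore: sample A, sample D, sample G, sample H, sample K, sample M, sample Q]

15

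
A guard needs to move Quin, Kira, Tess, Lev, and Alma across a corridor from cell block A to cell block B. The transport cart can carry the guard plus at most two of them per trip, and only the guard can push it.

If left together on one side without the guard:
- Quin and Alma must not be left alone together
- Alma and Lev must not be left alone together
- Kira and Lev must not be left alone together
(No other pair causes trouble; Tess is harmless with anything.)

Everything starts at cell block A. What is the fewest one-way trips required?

5

Counting alone: the guard can take at most 2 across per trip to cell block B, so moving all 5 needs at least 3 loaded trips out, with a return between consecutive ones — at least 5 crossings.
The plan below uses exactly 5 crossings, so it is optimal:
1. Guard goes to cell block B with Lev and Quin.  [cell block A: Alma, Kira, Tess | cell block B: Lev, Quin]
2. Guard goes back to cell block A alone.  [cell block A: Alma, Kira, Tess | cell block B: Lev, Quin]
3. Guard goes to cell block B with Tess.  [cell block A: Alma, Kira | cell block B: Lev, Quin, Tess]
4. Guard goes back to cell block A alone.  [cell block A: Alma, Kira | cell block B: Lev, Quin, Tess]
5. Guard goes to cell block B with Alma and Kira.  [cell block A: — | cell block B: Alma, Kira, Lev, Quin, Tess]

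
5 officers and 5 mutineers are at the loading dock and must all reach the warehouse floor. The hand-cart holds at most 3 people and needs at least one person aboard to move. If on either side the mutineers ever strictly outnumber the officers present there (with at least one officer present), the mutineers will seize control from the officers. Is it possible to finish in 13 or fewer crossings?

Yes — this plan uses 11 crossings (≤ 13):
1. 2 mutineers → the warehouse floor.  (the loading dock: 5O 3M; the warehouse floor: 0O 2M)
2. 1 mutineer ← the loading dock.  (the loading dock: 5O 4M; the warehouse floor: 0O 1M)
3. 3 mutineers → the warehouse floor.  (the loading dock: 5O 1M; the warehouse floor: 0O 4M)
4. 1 mutineer ← the loading dock.  (the loading dock: 5O 2M; the warehouse floor: 0O 3M)
5. 3 officers → the warehouse floor.  (the loading dock: 2O 2M; the warehouse floor: 3O 3M)
6. 1 officer and 1 mutineer ← the loading dock.  (the loading dock: 3O 3M; the warehouse floor: 2O 2M)
7. 3 officers → the warehouse floor.  (the loading dock: 0O 3M; the warehouse floor: 5O 2M)
8. 1 mutineer ← the loading dock.  (the loading dock: 0O 4M; the warehouse floor: 5O 1M)
9. 2 mutineers → the warehouse floor.  (the loading dock: 0O 2M; the warehouse floor: 5O 3M)
10. 1 mutineer ← the loading dock.  (the loading dock: 0O 3M; the warehouse floor: 5O 2M)
11. 3 mutineers → the warehouse floor.  (the loading dock: 0O 0M; the warehouse floor: 5O 5M)

Yes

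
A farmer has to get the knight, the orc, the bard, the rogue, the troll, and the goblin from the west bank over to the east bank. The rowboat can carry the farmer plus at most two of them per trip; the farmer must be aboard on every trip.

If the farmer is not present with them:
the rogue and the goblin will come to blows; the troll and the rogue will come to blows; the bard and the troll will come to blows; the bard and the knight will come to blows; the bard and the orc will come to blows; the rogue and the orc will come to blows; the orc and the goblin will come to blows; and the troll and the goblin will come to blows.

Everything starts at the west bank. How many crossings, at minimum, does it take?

Whatever the first load, the items left behind include a forbidden pair without the farmer. No opening move is safe, so no plan exists.

impossible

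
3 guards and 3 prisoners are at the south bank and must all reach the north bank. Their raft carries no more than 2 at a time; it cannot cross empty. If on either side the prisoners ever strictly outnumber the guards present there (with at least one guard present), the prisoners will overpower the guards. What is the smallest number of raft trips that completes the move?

Counting alone: each trip to the north bank takes at most 2 across and each return brings at least 1 back, so after t trips out (and t−1 returns) at most 2t − (t−1) of the 6 are across; that first reaches 6 at t = 5, so at least 9 crossings are needed.
The safety rule pushes this higher. Following every safe sequence of crossings, the most of the 6 that can be at the north bank as the raft arrives there on crossing 9 is 5 — never all 6.
So no plan with fewer than 11 crossings exists, and this one achieves 11:
1. 2 prisoners → the north bank.  (the south bank: 3G 1P; the north bank: 0G 2P)
2. 1 prisoner ← the south bank.  (the south bank: 3G 2P; the north bank: 0G 1P)
3. 2 prisoners → the north bank.  (the south bank: 3G 0P; the north bank: 0G 3P)
4. 1 prisoner ← the south bank.  (the south bank: 3G 1P; the north bank: 0G 2P)
5. 2 guards → the north bank.  (the south bank: 1G 1P; the north bank: 2G 2P)
6. 1 guard and 1 prisoner ← the south bank.  (the south bank: 2G 2P; the north bank: 1G 1P)
7. 2 guards → the north bank.  (the south bank: 0G 2P; the north bank: 3G 1P)
8. 1 prisoner ← the south bank.  (the south bank: 0G 3P; the north bank: 3G 0P)
9. 2 prisoners → the north bank.  (the south bank: 0G 1P; the north bank: 3G 2P)
10. 1 prisoner ← the south bank.  (the south bank: 0G 2P; the north bank: 3G 1P)
11. 2 prisoners → the north bank.  (the south bank: 0G 0P; the north bank: 3G 3P)

11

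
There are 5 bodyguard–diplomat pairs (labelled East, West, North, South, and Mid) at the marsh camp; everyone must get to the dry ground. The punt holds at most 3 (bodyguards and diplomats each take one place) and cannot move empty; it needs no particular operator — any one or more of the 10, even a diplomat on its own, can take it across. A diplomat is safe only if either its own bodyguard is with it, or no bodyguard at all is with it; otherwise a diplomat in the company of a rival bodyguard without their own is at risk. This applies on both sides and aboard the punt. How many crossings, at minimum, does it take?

11

Counting alone: each trip to the dry ground takes at most 3 across and each return brings at least 1 back, so after t trips out (and t−1 returns) at most 3t − (t−1) of the 10 are across; that first reaches 10 at t = 5, so at least 9 crossings are needed.
The safety rule pushes this higher. Following every safe sequence of crossings, the most of the 10 that can be at the dry ground as the punt arrives there on crossing 9 is 9 — never all 10.
So no plan with fewer than 11 crossings exists, and this one achieves 11:
1. bodyguard East and diplomat East cross → the dry ground.
2. bodyguard East crosses ← the marsh camp.
3. diplomat North, diplomat South, and diplomat West cross → the dry ground.
4. diplomat East crosses ← the marsh camp.
5. bodyguard North, bodyguard South, and bodyguard West cross → the dry ground.
6. bodyguard West and diplomat West cross ← the marsh camp.
7. bodyguard East, bodyguard Mid, and bodyguard West cross → the dry ground.
8. diplomat North crosses ← the marsh camp.
9. diplomat East and diplomat West cross → the dry ground.
10. diplomat East crosses ← the marsh camp.
11. diplomat East, diplomat Mid, and diplomat North cross → the dry ground.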